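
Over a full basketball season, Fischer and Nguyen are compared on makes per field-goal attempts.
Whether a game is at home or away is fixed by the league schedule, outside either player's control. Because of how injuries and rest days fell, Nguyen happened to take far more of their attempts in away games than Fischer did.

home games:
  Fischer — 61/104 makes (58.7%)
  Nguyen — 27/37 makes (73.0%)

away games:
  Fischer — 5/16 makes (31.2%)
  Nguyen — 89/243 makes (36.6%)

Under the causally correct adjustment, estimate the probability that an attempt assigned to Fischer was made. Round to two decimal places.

The stratified and pooled comparisons disagree (Nguyen wins within each game venue; Fischer wins overall), so the answer turns on the causal role of game venue.
Game venue differs across players for reasons unrelated to any effect of the player itself, and it separately predicts the outcome — a classic confounder. We must compare within game venue levels.
Standardising Fischer to the population game venue mix: 0.352·61/104 + 0.647·5/16 = 0.409.

0.41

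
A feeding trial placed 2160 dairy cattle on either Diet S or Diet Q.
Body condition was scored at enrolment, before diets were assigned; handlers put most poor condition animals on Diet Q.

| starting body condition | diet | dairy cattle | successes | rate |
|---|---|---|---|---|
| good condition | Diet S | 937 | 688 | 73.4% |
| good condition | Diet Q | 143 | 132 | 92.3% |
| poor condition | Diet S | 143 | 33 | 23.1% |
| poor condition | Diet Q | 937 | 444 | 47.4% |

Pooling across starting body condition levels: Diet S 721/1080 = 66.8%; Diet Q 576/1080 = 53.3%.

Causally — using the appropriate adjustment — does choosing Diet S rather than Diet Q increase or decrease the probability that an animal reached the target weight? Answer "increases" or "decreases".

decreases

The imbalance in starting body condition arose from how dairy cattle were allocated, not from anything the diet did; and starting body condition independently affects the outcome. The pooled gap is confounded — condition on starting body condition.
Within each level — good condition: 73.4% vs 92.3%; poor condition: 23.1% vs 47.4% — Diet Q is higher every time.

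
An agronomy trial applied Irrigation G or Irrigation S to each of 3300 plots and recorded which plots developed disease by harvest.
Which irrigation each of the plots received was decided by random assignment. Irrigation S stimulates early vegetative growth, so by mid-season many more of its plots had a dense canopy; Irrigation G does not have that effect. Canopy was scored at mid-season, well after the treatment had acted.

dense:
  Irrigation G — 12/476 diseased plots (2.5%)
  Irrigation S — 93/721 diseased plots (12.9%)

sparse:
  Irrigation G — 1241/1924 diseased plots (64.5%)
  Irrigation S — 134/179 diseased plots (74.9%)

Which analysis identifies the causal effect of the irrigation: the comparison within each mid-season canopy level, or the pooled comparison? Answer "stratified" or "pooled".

Mid-season canopy here is a post-treatment variable shaped by the irrigation; conditioning on it would introduce bias rather than remove it. The overall comparison is the causal one.
Pooled: Irrigation G 52.2% vs Irrigation S 25.2%; Irrigation S is lower overall.

pooled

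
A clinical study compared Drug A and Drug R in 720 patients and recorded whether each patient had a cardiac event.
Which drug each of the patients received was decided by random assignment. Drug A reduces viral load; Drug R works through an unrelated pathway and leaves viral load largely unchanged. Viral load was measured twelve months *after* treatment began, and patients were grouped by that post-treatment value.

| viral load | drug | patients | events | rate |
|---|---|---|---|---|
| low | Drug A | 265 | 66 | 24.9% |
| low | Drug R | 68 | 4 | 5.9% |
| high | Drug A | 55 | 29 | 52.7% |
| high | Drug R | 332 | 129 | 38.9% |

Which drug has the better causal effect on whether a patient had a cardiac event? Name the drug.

Drug A

Drug R is lower inside every viral load stratum but Drug A is lower in aggregate. Whether to stratify depends on how viral load relates to the drug.
Viral load is recorded after the drug and is itself shifted by it — it sits on the causal path from drug to outcome. Conditioning on a mediator would strip out part of the effect we want; the pooled comparison gives the total causal effect.
Pooled: Drug A 29.7% vs Drug R 33.2%; Drug A is lower overall.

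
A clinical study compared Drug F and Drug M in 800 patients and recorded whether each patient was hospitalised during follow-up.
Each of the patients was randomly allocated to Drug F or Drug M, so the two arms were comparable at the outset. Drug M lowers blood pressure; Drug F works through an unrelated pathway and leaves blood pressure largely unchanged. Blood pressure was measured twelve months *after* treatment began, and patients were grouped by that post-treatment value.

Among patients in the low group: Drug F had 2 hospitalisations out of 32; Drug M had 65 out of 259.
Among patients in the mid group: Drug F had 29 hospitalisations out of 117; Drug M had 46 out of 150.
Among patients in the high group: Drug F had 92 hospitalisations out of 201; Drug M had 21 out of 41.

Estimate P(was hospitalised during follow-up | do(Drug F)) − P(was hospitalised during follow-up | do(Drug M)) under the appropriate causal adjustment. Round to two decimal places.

The blood pressure-specific comparison favours Drug F throughout, but the pooled figures favour Drug M. The question is whether to condition on blood pressure.
Stratifying would compare drugs among patients the drugs themselves sorted into blood pressure groups — a form of selection on an intermediate. The unconditioned pooled rates give the total causal effect.
The causal difference is the pooled difference: 0.351 − 0.293 = +0.058.

+0.06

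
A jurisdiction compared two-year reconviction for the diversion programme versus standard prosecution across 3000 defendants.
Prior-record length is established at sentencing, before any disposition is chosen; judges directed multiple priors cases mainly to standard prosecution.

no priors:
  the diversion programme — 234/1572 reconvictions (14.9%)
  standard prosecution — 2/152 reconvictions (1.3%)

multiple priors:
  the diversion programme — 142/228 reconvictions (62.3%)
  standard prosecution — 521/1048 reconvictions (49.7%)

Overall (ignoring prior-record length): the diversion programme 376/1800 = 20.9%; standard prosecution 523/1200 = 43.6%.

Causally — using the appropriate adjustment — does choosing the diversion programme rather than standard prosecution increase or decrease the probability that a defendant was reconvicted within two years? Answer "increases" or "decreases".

increases

Within every prior-record length level standard prosecution has the lower rate, yet pooled the diversion programme does — Simpson's reversal.
Prior-record length satisfies the back-door criterion: it is not a descendant of the disposition, and it blocks the spurious path from disposition to outcome. Adjusting for it (i.e., using the within-prior-record length rates) gives the causal effect.
Within each level — no priors: 14.9% vs 1.3%; multiple priors: 62.3% vs 49.7% — standard prosecution is lower every time.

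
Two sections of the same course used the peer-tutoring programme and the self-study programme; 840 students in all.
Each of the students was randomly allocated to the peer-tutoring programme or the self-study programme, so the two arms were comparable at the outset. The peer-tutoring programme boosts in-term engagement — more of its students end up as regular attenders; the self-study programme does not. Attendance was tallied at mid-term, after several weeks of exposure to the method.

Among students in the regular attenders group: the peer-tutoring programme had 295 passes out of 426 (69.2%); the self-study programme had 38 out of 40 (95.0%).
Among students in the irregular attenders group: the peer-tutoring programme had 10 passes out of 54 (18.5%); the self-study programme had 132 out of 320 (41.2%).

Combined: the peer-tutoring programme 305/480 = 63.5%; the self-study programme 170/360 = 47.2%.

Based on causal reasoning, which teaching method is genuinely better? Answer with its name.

the self-study programme is higher inside every mid-term attendance stratum but the peer-tutoring programme is higher in aggregate. Whether to stratify depends on how mid-term attendance relates to the teaching method.
Mid-term attendance is recorded after the teaching method and is itself shifted by it — it sits on the causal path from teaching method to outcome. Conditioning on a mediator would strip out part of the effect we want; the pooled comparison gives the total causal effect.
Pooled: the peer-tutoring programme 63.5% vs the self-study programme 47.2%; the peer-tutoring programme is higher overall.

the peer-tutoring programme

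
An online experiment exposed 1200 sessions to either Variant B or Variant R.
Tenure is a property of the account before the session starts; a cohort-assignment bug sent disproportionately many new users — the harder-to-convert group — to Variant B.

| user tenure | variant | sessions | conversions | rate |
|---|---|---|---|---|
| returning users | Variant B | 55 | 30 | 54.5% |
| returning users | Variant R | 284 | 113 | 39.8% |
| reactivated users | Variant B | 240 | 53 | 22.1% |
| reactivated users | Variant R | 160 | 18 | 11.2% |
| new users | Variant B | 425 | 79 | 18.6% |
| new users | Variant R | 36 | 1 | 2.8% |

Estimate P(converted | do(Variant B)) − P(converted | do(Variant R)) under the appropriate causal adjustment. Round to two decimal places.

+0.14

User tenure differs across variants for reasons unrelated to any effect of the variant itself, and it separately predicts the outcome — a classic confounder. We must compare within user tenure levels.
Adjusting over the population distribution of user tenure: 0.282·(0.545−0.398) + 0.333·(0.221−0.113) + 0.384·(0.186−0.028) = +0.139.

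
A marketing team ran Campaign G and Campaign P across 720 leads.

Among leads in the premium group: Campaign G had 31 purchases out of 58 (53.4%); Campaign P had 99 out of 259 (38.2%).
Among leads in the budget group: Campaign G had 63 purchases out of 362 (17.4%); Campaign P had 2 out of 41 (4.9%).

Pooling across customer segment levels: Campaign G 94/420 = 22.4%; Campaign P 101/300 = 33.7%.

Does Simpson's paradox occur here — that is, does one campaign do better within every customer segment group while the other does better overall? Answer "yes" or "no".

yes

Within each customer segment level (premium 53.4% vs 38.2%; budget 17.4% vs 4.9%), Campaign G has the higher rate every time. Pooled: 22.4% vs 33.7% — Campaign P has the higher rate overall. The two comparisons disagree.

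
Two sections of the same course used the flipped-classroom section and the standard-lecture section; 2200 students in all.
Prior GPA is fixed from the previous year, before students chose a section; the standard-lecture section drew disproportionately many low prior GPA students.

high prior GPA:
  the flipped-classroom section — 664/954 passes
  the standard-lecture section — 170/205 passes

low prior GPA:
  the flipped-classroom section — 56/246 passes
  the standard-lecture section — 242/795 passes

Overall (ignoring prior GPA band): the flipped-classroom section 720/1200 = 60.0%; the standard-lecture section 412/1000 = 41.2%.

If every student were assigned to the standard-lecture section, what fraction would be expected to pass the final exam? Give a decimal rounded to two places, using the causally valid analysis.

The imbalance in prior GPA band arose from how students were allocated, not from anything the teaching method did; and prior GPA band independently affects the outcome. The pooled gap is confounded — condition on prior GPA band.
Standardising the standard-lecture section to the population prior GPA band mix: 0.527·170/205 + 0.473·242/795 = 0.581.

0.58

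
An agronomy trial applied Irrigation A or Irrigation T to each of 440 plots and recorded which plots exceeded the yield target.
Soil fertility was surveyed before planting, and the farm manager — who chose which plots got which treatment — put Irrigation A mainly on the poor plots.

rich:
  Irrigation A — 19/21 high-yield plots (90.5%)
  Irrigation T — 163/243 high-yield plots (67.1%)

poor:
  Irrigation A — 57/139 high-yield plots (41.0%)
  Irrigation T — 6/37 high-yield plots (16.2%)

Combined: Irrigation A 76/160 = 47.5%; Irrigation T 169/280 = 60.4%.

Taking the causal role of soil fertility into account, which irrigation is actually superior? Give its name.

Soil fertility satisfies the back-door criterion: it is not a descendant of the irrigation, and it blocks the spurious path from irrigation to outcome. Adjusting for it (i.e., using the within-soil fertility rates) gives the causal effect.
Within each level — rich: 90.5% vs 67.1%; poor: 41.0% vs 16.2% — Irrigation A is higher every time.

Irrigation A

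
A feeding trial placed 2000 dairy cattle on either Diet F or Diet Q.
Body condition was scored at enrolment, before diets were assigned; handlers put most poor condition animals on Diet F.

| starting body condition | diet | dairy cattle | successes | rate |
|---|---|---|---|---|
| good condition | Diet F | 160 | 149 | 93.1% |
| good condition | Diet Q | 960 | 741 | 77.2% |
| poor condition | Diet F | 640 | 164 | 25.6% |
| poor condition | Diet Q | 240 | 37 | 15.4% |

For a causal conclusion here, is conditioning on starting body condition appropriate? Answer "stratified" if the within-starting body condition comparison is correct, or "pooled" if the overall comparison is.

The starting body condition-specific comparison favours Diet F throughout, but the pooled figures favour Diet Q. The question is whether to condition on starting body condition.
Here starting body condition is a common cause — it drives both which diet a case falls under and the outcome. The crude comparison mixes populations; the stratum-specific rates are the causally relevant ones.
Within each level — good condition: 93.1% vs 77.2%; poor condition: 25.6% vs 15.4% — Diet F is higher every time.

stratified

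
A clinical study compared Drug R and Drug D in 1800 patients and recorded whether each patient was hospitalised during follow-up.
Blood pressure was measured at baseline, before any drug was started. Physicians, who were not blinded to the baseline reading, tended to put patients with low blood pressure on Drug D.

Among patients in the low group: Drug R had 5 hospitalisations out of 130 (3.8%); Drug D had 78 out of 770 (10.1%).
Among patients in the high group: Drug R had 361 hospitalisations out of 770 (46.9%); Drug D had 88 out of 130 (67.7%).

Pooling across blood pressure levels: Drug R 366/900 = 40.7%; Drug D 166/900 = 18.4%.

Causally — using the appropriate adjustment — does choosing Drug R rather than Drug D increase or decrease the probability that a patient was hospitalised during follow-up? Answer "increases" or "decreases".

decreases

The stratified and pooled comparisons disagree (Drug R wins within each blood pressure; Drug D wins overall), so the answer turns on the causal role of blood pressure.
Since blood pressure is a pre-existing factor (not a product of the drug) and it affects the outcome on its own, it is a confounder. The stratified rates, not the pooled rate, identify the causal effect.
Within each level — low: 3.8% vs 10.1%; high: 46.9% vs 67.7% — Drug R is lower every time.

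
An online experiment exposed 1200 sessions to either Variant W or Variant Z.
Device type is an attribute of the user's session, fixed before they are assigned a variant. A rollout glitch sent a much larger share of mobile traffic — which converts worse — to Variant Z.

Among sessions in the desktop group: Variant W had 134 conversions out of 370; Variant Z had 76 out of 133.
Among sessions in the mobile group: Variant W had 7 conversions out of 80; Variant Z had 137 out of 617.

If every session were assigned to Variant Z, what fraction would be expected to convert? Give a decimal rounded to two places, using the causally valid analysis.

Variant Z is higher inside every device type stratum but Variant W is higher in aggregate. Whether to stratify depends on how device type relates to the variant.
Nothing the variant does changes device type; the imbalance is an allocation artefact. With device type also predicting the outcome, the pooled figure is confounded, and the within-stratum comparison is the causal one.
Standardising Variant Z to the population device type mix: 0.419·76/133 + 0.581·137/617 = 0.368.

0.37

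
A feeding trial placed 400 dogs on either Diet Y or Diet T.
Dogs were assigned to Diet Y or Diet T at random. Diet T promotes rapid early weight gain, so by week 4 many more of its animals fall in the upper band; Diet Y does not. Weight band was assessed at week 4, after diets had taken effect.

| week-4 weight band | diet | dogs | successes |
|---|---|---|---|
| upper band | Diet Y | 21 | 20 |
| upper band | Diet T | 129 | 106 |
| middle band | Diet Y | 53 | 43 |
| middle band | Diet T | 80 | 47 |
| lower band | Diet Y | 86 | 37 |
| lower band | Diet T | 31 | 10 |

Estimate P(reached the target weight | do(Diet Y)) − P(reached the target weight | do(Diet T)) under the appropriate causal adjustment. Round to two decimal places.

-0.05

Diet Y is higher inside every week-4 weight band stratum but Diet T is higher in aggregate. Whether to stratify depends on how week-4 weight band relates to the diet.
Week-4 weight band is recorded after the diet and is itself shifted by it — it sits on the causal path from diet to outcome. Conditioning on a mediator would strip out part of the effect we want; the pooled comparison gives the total causal effect.
The causal difference is the pooled difference: 0.625 − 0.679 = -0.054.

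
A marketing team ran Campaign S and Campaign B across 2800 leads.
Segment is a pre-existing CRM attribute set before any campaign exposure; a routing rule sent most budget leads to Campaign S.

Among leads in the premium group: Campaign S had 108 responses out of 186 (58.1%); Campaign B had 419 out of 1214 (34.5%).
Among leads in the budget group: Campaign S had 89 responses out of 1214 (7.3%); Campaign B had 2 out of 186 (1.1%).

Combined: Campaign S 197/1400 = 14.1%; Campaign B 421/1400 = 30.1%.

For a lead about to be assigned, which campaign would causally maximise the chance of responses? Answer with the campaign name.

Campaign S

Here customer segment is a common cause — it drives both which campaign a case falls under and the outcome. The crude comparison mixes populations; the stratum-specific rates are the causally relevant ones.
Within each level — premium: 58.1% vs 34.5%; budget: 7.3% vs 1.1% — Campaign S is higher every time.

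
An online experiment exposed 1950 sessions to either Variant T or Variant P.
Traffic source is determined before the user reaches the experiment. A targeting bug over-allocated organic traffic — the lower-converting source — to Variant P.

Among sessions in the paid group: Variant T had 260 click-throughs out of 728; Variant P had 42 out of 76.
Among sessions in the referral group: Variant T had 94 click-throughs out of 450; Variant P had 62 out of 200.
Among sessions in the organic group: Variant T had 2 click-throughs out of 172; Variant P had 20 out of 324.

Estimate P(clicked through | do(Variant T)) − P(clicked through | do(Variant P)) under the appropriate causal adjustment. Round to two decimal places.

Here traffic source is a common cause — it drives both which variant a case falls under and the outcome. The crude comparison mixes populations; the stratum-specific rates are the causally relevant ones.
Adjusting over the population distribution of traffic source: 0.412·(0.357−0.553) + 0.333·(0.209−0.310) + 0.254·(0.012−0.062) = -0.127.

-0.13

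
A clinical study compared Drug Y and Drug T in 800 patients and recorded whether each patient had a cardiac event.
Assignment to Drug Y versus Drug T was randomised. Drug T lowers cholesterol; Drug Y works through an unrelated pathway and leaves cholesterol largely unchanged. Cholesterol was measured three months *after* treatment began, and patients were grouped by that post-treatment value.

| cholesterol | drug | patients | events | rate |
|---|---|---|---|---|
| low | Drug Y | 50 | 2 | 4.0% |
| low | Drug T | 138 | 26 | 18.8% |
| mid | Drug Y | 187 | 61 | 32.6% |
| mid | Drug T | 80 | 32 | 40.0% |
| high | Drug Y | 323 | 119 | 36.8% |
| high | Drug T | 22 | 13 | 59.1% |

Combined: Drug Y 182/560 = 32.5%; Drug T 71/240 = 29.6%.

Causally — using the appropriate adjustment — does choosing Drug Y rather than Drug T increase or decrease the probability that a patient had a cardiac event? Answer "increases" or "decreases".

increases

The stratified and pooled comparisons disagree (Drug Y wins within each cholesterol; Drug T wins overall), so the answer turns on the causal role of cholesterol.
Stratifying would compare drugs among patients the drugs themselves sorted into cholesterol groups — a form of selection on an intermediate. The unconditioned pooled rates give the total causal effect.
Pooled: Drug Y 32.5% vs Drug T 29.6%; Drug T is lower overall.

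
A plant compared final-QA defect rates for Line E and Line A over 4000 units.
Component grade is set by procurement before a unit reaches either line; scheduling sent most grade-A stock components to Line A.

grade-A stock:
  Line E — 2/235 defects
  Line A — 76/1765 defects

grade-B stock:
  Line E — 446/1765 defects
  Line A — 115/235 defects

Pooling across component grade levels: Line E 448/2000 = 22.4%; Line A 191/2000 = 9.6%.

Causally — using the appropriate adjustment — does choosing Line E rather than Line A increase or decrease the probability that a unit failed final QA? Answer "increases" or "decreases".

decreases

The component grade-specific comparison favours Line E throughout, but the pooled figures favour Line A. The question is whether to condition on component grade.
Since component grade is a pre-existing factor (not a product of the line) and it affects the outcome on its own, it is a confounder. The stratified rates, not the pooled rate, identify the causal effect.
Within each level — grade-A stock: 0.9% vs 4.3%; grade-B stock: 25.3% vs 48.9% — Line E is lower every time.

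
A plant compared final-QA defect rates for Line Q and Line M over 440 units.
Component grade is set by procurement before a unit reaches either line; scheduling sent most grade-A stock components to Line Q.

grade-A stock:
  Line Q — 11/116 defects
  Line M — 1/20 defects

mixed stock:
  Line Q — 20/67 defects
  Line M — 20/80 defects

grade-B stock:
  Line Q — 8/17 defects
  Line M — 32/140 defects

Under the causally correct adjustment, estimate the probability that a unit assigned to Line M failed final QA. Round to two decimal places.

Within every component grade level Line M has the lower rate, yet pooled Line Q does — Simpson's reversal.
Since component grade is a pre-existing factor (not a product of the line) and it affects the outcome on its own, it is a confounder. The stratified rates, not the pooled rate, identify the causal effect.
Standardising Line M to the population component grade mix: 0.309·1/20 + 0.334·20/80 + 0.357·32/140 = 0.181.

0.18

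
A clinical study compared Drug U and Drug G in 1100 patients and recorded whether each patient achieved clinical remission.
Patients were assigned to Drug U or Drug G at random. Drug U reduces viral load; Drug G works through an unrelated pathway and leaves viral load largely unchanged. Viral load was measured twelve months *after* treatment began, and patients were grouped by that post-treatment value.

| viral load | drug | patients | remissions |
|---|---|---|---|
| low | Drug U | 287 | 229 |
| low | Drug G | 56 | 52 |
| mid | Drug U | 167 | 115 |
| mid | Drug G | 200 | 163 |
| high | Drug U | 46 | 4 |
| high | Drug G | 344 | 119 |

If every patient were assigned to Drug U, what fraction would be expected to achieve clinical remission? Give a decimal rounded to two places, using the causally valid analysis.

Drug G is higher inside every viral load stratum but Drug U is higher in aggregate. Whether to stratify depends on how viral load relates to the drug.
Viral load here is a post-treatment variable shaped by the drug; conditioning on it would introduce bias rather than remove it. The overall comparison is the causal one.
So P(outcome | do(Drug U)) is just the pooled rate for Drug U: 348/500 = 0.696.

0.70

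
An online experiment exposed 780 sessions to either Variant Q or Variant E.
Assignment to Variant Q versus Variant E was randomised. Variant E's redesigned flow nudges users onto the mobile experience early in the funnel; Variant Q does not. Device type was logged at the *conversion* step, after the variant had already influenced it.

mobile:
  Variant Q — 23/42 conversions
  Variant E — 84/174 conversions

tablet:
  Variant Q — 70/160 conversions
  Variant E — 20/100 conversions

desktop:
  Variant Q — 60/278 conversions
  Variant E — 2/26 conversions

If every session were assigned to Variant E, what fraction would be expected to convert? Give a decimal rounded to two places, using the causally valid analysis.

0.35

Because the variant influences device type, device type is a post-treatment mediator, not a confounder. Stratifying on it would bias the estimate; the causal effect is the crude pooled difference.
So P(outcome | do(Variant E)) is just the pooled rate for Variant E: 106/300 = 0.353.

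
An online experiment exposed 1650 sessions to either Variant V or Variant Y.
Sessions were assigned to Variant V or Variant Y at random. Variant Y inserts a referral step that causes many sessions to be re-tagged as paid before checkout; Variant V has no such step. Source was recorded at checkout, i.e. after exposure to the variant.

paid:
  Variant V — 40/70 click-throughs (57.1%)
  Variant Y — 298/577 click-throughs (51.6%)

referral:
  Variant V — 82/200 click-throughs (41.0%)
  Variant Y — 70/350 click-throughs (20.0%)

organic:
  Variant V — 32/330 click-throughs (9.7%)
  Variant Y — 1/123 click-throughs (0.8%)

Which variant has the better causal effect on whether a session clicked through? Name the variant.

Variant Y

Because the variant influences traffic source, traffic source is a post-treatment mediator, not a confounder. Stratifying on it would bias the estimate; the causal effect is the crude pooled difference.
Pooled: Variant V 25.7% vs Variant Y 35.1%; Variant Y is higher overall.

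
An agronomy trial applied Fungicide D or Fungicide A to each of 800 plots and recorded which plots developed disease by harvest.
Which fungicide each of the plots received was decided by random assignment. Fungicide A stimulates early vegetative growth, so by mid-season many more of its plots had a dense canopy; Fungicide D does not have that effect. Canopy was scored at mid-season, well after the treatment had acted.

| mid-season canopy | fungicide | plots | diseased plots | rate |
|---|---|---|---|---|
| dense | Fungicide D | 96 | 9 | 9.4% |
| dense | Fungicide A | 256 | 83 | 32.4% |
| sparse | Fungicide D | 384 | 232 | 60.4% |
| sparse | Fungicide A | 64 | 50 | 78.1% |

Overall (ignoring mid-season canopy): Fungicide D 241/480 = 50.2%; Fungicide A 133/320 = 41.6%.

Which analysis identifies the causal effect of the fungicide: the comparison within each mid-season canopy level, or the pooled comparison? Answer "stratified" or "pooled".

Mid-season canopy is downstream of the fungicide. One should not condition on a consequence of treatment, so the overall rates are the right comparison.
Pooled: Fungicide D 50.2% vs Fungicide A 41.6%; Fungicide A is lower overall.

pooled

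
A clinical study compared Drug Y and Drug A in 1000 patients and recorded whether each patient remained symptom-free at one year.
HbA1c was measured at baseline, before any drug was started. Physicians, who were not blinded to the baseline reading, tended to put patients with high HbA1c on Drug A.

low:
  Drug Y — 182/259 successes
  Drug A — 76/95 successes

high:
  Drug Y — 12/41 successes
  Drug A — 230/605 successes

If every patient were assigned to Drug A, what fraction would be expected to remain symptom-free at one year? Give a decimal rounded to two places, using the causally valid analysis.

HbA1c satisfies the back-door criterion: it is not a descendant of the drug, and it blocks the spurious path from drug to outcome. Adjusting for it (i.e., using the within-HbA1c rates) gives the causal effect.
Standardising Drug A to the population HbA1c mix: 0.354·76/95 + 0.646·230/605 = 0.529.

0.53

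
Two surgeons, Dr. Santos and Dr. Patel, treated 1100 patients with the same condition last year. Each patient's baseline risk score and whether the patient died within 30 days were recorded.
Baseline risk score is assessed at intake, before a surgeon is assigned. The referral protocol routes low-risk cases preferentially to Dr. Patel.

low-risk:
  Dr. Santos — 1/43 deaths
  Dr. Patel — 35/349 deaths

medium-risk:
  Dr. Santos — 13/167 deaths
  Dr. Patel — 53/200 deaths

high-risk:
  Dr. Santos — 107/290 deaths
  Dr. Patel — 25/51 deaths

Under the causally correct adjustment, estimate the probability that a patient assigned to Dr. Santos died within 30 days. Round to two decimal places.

0.15

Baseline risk score satisfies the back-door criterion: it is not a descendant of the surgeon, and it blocks the spurious path from surgeon to outcome. Adjusting for it (i.e., using the within-baseline risk score rates) gives the causal effect.
Standardising Dr. Santos to the population baseline risk score mix: 0.356·1/43 + 0.334·13/167 + 0.310·107/290 = 0.149.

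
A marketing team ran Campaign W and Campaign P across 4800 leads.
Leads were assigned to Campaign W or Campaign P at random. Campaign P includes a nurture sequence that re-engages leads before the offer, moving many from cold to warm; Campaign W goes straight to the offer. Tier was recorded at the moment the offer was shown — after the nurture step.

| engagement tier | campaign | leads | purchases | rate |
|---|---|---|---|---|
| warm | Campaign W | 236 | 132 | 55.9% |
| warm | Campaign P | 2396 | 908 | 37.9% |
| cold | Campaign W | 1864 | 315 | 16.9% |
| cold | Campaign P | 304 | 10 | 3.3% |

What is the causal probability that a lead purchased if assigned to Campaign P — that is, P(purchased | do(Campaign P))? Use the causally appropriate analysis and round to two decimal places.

0.34

Engagement tier here is a post-treatment variable shaped by the campaign; conditioning on it would introduce bias rather than remove it. The overall comparison is the causal one.
So P(outcome | do(Campaign P)) is just the pooled rate for Campaign P: 918/2700 = 0.340.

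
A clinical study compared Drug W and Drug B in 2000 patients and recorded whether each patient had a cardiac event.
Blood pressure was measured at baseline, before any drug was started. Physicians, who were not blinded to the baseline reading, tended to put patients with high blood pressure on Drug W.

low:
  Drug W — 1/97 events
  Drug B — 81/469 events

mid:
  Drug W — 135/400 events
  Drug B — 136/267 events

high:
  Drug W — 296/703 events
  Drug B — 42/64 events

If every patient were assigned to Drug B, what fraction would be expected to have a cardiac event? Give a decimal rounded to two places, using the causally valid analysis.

0.47

Since blood pressure is a pre-existing factor (not a product of the drug) and it affects the outcome on its own, it is a confounder. The stratified rates, not the pooled rate, identify the causal effect.
Standardising Drug B to the population blood pressure mix: 0.283·81/469 + 0.334·136/267 + 0.384·42/64 = 0.470.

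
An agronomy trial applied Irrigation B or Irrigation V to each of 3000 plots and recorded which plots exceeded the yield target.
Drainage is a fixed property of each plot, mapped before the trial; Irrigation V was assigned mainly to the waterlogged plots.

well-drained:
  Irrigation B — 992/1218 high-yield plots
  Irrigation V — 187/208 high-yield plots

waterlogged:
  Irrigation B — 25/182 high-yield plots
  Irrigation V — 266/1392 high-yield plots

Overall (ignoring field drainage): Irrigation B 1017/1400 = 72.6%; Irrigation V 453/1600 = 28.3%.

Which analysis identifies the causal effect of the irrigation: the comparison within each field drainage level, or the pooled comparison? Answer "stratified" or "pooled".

stratified

Nothing the irrigation does changes field drainage; the imbalance is an allocation artefact. With field drainage also predicting the outcome, the pooled figure is confounded, and the within-stratum comparison is the causal one.
Within each level — well-drained: 81.4% vs 89.9%; waterlogged: 13.7% vs 19.1% — Irrigation V is higher every time.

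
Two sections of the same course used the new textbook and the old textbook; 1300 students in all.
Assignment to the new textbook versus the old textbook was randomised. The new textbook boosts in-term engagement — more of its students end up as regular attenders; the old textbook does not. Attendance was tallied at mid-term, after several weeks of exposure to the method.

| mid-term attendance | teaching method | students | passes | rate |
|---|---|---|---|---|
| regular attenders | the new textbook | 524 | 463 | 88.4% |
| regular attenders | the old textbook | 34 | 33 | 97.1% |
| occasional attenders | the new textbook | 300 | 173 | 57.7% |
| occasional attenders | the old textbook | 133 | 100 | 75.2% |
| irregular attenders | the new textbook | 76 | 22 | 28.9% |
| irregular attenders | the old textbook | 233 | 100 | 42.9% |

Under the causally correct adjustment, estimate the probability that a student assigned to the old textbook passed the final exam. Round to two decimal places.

0.58

Mid-term attendance lies on the pathway teaching method → mid-term attendance → outcome, so adjusting for it blocks the indirect effect. For the total causal effect of teaching method, use the unadjusted pooled rates.
So P(outcome | do(the old textbook)) is just the pooled rate for the old textbook: 233/400 = 0.583.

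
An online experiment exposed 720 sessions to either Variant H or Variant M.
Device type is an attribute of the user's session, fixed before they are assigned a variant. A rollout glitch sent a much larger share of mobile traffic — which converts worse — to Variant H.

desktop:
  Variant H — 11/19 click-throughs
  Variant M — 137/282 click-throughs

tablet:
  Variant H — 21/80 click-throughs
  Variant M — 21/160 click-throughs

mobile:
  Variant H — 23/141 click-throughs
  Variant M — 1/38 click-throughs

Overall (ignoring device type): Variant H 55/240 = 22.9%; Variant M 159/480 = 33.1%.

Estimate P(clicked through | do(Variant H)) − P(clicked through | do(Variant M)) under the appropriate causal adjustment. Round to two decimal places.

+0.12

Variant H is higher inside every device type stratum but Variant M is higher in aggregate. Whether to stratify depends on how device type relates to the variant.
Device type satisfies the back-door criterion: it is not a descendant of the variant, and it blocks the spurious path from variant to outcome. Adjusting for it (i.e., using the within-device type rates) gives the causal effect.
Adjusting over the population distribution of device type: 0.418·(0.579−0.486) + 0.333·(0.263−0.131) + 0.249·(0.163−0.026) = +0.117.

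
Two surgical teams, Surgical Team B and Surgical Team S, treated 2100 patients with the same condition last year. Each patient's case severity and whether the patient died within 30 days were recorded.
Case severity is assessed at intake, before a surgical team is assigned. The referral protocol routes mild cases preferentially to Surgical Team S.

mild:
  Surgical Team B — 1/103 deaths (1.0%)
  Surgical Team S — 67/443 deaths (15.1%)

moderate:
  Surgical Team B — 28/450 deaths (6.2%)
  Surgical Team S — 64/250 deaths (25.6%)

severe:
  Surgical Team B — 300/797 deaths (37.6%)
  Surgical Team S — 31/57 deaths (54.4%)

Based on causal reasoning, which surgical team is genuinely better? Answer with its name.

Nothing the surgical team does changes case severity; the imbalance is an allocation artefact. With case severity also predicting the outcome, the pooled figure is confounded, and the within-stratum comparison is the causal one.
Within each level — mild: 1.0% vs 15.1%; moderate: 6.2% vs 25.6%; severe: 37.6% vs 54.4% — Surgical Team B is lower every time.

Surgical Team B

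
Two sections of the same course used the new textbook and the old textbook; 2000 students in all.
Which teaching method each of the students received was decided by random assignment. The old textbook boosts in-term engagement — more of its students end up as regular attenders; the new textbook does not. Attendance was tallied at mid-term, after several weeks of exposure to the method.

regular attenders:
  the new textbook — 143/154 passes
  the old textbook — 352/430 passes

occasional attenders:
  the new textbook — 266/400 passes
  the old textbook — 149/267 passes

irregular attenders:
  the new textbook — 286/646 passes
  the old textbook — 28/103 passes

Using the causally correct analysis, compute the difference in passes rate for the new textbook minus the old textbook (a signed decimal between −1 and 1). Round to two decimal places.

-0.08

The stratified and pooled comparisons disagree (the new textbook wins within each mid-term attendance; the old textbook wins overall), so the answer turns on the causal role of mid-term attendance.
Stratifying would compare teaching methods among students the teaching methods themselves sorted into mid-term attendance groups — a form of selection on an intermediate. The unconditioned pooled rates give the total causal effect.
The causal difference is the pooled difference: 0.579 − 0.661 = -0.082.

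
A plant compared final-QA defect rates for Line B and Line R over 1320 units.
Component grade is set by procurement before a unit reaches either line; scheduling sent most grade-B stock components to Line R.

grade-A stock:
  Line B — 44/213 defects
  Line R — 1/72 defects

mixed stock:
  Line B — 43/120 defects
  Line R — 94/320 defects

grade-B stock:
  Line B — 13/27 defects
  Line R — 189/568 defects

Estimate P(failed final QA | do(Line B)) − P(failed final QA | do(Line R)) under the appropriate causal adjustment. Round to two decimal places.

+0.13

Line R is lower inside every component grade stratum but Line B is lower in aggregate. Whether to stratify depends on how component grade relates to the line.
Component grade differs across lines for reasons unrelated to any effect of the line itself, and it separately predicts the outcome — a classic confounder. We must compare within component grade levels.
Adjusting over the population distribution of component grade: 0.216·(0.207−0.014) + 0.333·(0.358−0.294) + 0.451·(0.481−0.333) = +0.130.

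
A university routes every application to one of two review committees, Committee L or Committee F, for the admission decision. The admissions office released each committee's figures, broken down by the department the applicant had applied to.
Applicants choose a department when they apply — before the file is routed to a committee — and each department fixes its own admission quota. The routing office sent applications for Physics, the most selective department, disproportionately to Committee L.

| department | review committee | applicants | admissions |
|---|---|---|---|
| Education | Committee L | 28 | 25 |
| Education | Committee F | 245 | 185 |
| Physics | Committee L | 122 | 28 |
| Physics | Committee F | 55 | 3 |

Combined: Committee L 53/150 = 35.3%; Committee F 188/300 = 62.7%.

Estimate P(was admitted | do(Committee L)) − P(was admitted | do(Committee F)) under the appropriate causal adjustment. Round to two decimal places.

Since department is a pre-existing factor (not a product of the review committee) and it affects the outcome on its own, it is a confounder. The stratified rates, not the pooled rate, identify the causal effect.
Adjusting over the population distribution of department: 0.607·(0.893−0.755) + 0.393·(0.230−0.055) = +0.152.

+0.15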